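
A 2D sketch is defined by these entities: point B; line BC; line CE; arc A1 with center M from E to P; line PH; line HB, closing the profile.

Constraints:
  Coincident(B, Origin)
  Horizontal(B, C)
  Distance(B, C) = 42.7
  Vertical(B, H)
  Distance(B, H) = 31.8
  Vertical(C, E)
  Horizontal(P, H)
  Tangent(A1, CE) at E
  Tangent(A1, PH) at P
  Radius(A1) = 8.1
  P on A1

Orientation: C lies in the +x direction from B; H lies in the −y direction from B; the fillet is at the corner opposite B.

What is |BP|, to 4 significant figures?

46.99

B is at the origin; B and C share the same y with |BC| = 42.7 and C on the +x side, so C = (42.70, 0.000). BH is vertical with |BH| = 31.8 and H on the −y side, so H = (0.000, -31.80). The virtual corner opposite B is at (42.70, -31.80). A1 meets CE tangentially, so ME is at right angles to CE and tangency of A1 to PH means the radius MP is perpendicular to PH, with radius 8.1, so the center M sits 8.1 in from both sides at M = (34.60, -23.70). That places the tangent points at E = (42.70, -23.70) on CE and P = (34.60, -31.80) on PH. Then |BP| = |P − B| = 46.99.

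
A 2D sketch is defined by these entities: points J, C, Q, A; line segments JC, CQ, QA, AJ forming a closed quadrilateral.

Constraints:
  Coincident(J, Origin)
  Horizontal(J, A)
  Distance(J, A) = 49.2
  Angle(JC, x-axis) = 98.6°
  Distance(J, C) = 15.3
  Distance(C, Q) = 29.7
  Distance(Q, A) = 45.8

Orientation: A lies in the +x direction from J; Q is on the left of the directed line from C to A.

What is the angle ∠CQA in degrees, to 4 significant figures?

87.90°

J is at the origin; J and A share the same y with |JA| = 49.2 and A in +x, so A = (49.2, 0). JC runs at 98.6° with |JC| = 15.3, so C = (-2.288, 15.13). Q is determined by |CQ| = 29.7 and |QA| = 45.8 together: it lies at the intersection of circle(C, 29.7) and circle(A, 45.8). With |CA| = 53.66, the foot of the radical line on CA is 15.51 from C and the perpendicular offset is √(29.7² − 15.51²) = 25.33. Taking the left-of-CA solution: Q = (19.73, 35.06).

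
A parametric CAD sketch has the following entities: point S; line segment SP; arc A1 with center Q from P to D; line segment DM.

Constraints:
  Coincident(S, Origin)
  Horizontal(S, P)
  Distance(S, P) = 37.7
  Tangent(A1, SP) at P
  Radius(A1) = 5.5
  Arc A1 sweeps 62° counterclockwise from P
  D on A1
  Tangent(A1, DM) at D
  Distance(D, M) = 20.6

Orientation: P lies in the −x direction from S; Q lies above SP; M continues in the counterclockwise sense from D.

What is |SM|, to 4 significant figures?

31.34

S is at the origin; S and P share the same y with |SP| = 37.7 and P on the −x side, so P = (-37.70, 0.000). The tangent condition forces QP to be normal to SP, so Q = P + (0, 5.5) = (-37.70, 5.500). On A1, P sits at bearing -90° from Q; a 62° counterclockwise sweep puts D at bearing -28°, so D = Q + 5.5·(cos -28°, sin -28°) = (-32.84, 2.918). The tangent condition forces QD to be normal to DM, so DM runs along (−sin -28°, cos -28°); with |DM| = 20.6, M = (-23.17, 21.11). Then |SM| = |M − S| = 31.34.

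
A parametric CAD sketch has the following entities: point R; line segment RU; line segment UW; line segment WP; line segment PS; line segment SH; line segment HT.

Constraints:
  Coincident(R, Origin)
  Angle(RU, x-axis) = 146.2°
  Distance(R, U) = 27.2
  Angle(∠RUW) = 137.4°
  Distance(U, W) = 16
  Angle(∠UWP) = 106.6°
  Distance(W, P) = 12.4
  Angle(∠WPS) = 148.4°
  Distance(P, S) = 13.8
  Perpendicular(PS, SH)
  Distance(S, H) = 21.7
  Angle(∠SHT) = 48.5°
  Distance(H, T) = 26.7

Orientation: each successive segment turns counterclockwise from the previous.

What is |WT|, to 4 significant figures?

5.024

PS is perpendicular to SH, so SH runs at 23.80°; with |SH| = 21.7, H = (-14.67, -3.471). ∠SHT = 48.5° gives HT at 155.3° from the x-axis; with |HT| = 26.7, T = (-38.93, 7.686). Then |WT| = |T − W| = 5.024.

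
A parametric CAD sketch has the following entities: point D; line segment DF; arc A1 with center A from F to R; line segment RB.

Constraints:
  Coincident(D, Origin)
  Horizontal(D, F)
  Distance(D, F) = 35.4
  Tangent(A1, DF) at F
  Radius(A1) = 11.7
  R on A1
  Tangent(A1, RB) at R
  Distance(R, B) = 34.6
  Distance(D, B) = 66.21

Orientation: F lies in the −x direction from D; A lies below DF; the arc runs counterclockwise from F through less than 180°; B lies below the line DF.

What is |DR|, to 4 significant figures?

48.50

D is at the origin; D and F share the same y with |DF| = 35.4 and F on the −x side, so F = (-35.40, 0.000). Tangency of A1 to DF means the radius AF is perpendicular to DF, so A = F + (0, -11.7) = (-35.40, -11.70). Since AR ⟂ RB (tangency), |AB| = √(11.7² + 34.6²) = 36.52 regardless of where R sits on A1. So B lies on both circle(D, 66.21) and circle(A, 36.52); the below-DF intersection is B = (-47.45, -46.18). R is the foot of the tangent from B: R = (-47.10, -11.58).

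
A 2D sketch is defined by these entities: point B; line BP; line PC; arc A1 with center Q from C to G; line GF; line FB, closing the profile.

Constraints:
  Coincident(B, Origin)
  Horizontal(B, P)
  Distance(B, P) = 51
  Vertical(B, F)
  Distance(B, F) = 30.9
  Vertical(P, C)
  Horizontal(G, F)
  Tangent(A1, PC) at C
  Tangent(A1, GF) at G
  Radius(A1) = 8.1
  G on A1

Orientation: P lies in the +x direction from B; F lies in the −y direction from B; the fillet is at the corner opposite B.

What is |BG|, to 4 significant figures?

52.87

The virtual corner opposite B is at (51.00, -30.90). Tangency of A1 to PC means the radius QC is perpendicular to PC and since A1 is tangent to GF there, QG ⟂ GF, with radius 8.1, so the center Q sits 8.1 in from both sides at Q = (42.90, -22.80). That places the tangent points at C = (51.00, -22.80) on PC and G = (42.90, -30.90) on GF. Then |BG| = |G − B| = 52.87.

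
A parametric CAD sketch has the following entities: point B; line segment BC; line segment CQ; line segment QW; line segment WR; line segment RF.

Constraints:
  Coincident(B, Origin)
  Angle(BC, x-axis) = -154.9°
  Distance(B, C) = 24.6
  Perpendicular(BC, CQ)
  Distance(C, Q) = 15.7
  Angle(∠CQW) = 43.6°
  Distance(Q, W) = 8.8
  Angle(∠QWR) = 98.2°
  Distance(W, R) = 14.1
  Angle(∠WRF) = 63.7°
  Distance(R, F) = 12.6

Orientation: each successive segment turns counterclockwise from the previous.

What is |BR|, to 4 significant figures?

27.31

B is at the origin; BC runs at -154.9° with length 24.6, so C = (-22.28, -10.44). BC is perpendicular to CQ, so CQ runs at -64.90°; with |CQ| = 15.7, Q = (-15.62, -24.65). ∠CQW = 43.6° gives QW at 71.50° from the x-axis; with |QW| = 8.8, W = (-12.82, -16.31). ∠QWR = 98.2° gives WR at 153.3° from the x-axis; with |WR| = 14.1, R = (-25.42, -9.972). Then |BR| = |R − B| = 27.31.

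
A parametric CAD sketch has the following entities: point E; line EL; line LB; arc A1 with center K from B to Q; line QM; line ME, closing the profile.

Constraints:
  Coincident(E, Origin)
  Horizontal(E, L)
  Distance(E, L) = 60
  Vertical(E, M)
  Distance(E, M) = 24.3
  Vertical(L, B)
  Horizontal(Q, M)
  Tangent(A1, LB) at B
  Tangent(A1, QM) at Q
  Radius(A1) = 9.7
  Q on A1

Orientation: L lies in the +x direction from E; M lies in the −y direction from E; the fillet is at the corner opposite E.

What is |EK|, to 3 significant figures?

52.4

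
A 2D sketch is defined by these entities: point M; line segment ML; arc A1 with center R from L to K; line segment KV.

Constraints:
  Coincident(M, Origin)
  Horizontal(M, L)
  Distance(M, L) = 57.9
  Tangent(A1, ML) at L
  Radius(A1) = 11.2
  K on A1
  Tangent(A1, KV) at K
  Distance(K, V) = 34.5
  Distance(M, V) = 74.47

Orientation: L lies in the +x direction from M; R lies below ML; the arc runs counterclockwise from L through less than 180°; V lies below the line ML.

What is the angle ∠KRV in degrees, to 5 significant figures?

72.015°

Checks: |RK| = 11.20 ✓; ∠(RK, KV) = 90.00° ✓; |KV| = 34.50 ✓; |MV| = 74.47 ✓.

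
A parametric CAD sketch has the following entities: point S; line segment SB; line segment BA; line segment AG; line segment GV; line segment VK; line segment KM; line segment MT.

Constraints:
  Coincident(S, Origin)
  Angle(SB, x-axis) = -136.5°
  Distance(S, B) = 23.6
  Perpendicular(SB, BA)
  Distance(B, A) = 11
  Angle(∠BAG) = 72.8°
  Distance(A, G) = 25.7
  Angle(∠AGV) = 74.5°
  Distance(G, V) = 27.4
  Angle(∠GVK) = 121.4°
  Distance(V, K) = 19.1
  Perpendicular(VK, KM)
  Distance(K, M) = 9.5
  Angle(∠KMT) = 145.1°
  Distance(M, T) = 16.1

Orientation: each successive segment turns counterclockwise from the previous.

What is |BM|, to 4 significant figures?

13.34

∠GVK = 121.4° gives VK at -135.2° from the x-axis; with |VK| = 19.1, K = (-37.13, -8.735). VK is perpendicular to KM, so KM runs at -45.20°; with |KM| = 9.5, M = (-30.44, -15.48). Then |BM| = |M − B| = 13.34.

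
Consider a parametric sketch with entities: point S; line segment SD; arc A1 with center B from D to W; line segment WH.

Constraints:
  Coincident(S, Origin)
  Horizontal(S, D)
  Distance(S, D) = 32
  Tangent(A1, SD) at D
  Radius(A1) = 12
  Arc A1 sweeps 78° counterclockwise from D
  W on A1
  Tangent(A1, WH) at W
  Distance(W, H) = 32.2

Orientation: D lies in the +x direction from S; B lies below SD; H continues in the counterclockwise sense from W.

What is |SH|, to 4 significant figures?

43.19

S is at the origin; S and D share the same y with |SD| = 32.0 and D on the +x side, so D = (32.00, 0.000). Tangency of A1 to SD means the radius BD is perpendicular to SD, so B = D + (0, -12) = (32.00, -12.00). On A1, D sits at bearing 90° from B; a 78° counterclockwise sweep puts W at bearing 168°, so W = B + 12.0·(cos 168°, sin 168°) = (20.26, -9.505). A1 meets WH tangentially, so BW is at right angles to WH, so WH runs along (−sin 168°, cos 168°); with |WH| = 32.2, H = (13.57, -41.00). Then |SH| = |H − S| = 43.19.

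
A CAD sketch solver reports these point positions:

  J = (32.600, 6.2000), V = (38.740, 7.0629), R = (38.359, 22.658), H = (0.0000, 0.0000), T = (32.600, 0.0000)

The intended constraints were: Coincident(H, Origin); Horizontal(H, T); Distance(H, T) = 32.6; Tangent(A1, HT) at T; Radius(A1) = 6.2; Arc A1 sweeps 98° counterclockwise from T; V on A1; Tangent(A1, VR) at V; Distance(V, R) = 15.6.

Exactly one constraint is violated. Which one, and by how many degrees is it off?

Tangent(A1, VR) at V — off by 6.60°.

H = (0.00, 0.00) ✓; H.y = 0.00, T.y = 0.00 ✓; |HT| = 32.60 ✓; ∠(JT, TH) = 90.00° ✓; |JT| = 6.200 ✓; bearing(J→V) − bearing(J→T) = 98.00° ✓; |JV| = 6.200 ✓; ∠(JV, VR) = 96.60° ✗; |VR| = 15.60 ✓.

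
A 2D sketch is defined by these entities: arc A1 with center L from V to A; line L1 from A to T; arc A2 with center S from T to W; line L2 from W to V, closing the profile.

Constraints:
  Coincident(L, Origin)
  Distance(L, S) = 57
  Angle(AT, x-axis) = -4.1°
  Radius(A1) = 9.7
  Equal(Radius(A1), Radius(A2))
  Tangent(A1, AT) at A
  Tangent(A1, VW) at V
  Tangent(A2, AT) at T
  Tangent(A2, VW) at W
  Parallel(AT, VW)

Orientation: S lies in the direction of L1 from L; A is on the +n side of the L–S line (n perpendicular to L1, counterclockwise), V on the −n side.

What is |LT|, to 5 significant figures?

57.819

Tangency of A1 to both parallel lines with radius 9.7 puts A and V at L ± 9.7·n: A = (0.69353, 9.6752), V = (-0.69353, -9.6752). Equal radii place T and W the same way about S: T = S + 9.7·n = (57.548, 5.5998), W = S − 9.7·n = (56.161, -13.751). Then |LT| = |T − L| = 57.819.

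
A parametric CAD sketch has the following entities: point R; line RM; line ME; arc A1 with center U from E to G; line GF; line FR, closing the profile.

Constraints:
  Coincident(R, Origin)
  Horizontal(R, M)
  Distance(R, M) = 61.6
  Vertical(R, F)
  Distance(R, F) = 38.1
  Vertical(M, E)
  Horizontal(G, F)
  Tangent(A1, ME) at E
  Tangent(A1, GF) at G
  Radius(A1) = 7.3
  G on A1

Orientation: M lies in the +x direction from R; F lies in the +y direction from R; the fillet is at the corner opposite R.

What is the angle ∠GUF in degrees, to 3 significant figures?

82.3°

R is at the origin; RM is horizontal with |RM| = 61.6 and M on the +x side, so M = (61.6, 0.00). R and F share the same x with |RF| = 38.1 and F on the +y side, so F = (0.00, 38.1). The virtual corner opposite R is at (61.6, 38.1). A1 meets ME tangentially, so UE is at right angles to ME and the tangent condition forces UG to be normal to GF, with radius 7.3, so the center U sits 7.3 in from both sides at U = (54.3, 30.8). That places the tangent points at E = (61.6, 30.8) on ME and G = (54.3, 38.1) on GF. Then cos ∠GUF = UG·UF / (|UG||UF|), giving 82.3°.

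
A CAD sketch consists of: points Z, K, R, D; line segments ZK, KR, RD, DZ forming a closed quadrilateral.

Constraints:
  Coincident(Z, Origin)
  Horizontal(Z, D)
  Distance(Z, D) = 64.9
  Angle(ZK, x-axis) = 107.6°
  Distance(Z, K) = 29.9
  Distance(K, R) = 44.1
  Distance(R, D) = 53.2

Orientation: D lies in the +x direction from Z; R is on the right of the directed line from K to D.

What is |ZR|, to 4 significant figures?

16.05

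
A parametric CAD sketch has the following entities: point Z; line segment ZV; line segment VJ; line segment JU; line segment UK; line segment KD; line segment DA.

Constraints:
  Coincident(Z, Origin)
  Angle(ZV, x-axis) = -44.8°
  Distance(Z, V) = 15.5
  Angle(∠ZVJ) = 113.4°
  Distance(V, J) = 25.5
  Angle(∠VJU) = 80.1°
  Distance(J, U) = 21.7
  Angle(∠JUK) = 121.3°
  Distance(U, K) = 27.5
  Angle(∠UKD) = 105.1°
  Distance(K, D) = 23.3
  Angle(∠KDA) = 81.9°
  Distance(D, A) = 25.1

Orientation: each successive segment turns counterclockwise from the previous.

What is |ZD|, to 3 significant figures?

11.6

Z is at the origin; ZV runs at -44.8° with length 15.5, so V = (11.0, -10.9). ∠ZVJ = 113.4° gives VJ at 21.8° from the x-axis; with |VJ| = 25.5, J = (34.7, -1.45). ∠VJU = 80.1° gives JU at 122° from the x-axis; with |JU| = 21.7, U = (23.3, 17.0). ∠JUK = 121.3° gives UK at -180° from the x-axis; with |UK| = 27.5, K = (-4.23, 16.8). ∠UKD = 105.1° gives KD at -105° from the x-axis; with |KD| = 23.3, D = (-10.1, -5.72). Then |ZD| = |D − Z| = 11.6.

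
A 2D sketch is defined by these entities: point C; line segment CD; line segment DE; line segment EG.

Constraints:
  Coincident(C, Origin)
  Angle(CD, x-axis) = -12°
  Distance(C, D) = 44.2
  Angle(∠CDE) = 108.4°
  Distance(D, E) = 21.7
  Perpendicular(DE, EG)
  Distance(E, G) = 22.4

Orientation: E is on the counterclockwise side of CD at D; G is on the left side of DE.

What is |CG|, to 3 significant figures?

40.7

C is at the origin; CD runs at -12.0° with length 44.2, so D = 44.2·(cos -12.0°, sin -12.0°) = (43.2, -9.19). ∠CDE = 108.4°, so DE runs at -12.0° + (180° − 108.4°) = 59.6° from the x-axis; with |DE| = 21.7, E = D + 21.7·(cos 59.6°, sin 59.6°) = (54.2, 9.53). DE ⟂ EG; with |EG| = 22.4 on the left of DE, G = E + 22.4·(-0.863, 0.506) = (34.9, 20.9). Then |CG| = |G − C| = 40.7.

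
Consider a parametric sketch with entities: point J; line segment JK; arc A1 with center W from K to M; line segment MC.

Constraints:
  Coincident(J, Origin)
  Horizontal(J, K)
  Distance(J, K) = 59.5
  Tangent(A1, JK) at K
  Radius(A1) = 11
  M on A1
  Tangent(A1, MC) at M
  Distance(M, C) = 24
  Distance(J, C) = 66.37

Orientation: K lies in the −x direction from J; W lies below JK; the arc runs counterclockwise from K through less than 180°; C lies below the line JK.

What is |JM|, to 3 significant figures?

70.7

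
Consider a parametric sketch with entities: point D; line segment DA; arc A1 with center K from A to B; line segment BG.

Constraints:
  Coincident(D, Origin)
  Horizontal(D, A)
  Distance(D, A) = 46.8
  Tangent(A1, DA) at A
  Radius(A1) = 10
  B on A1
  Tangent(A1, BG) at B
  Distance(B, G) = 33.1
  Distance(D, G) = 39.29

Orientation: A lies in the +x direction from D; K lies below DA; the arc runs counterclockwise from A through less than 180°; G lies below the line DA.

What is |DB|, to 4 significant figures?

38.55

Checks: |KB| = 10.00 ✓; ∠(KB, BG) = 90.00° ✓; |BG| = 33.10 ✓; |DG| = 39.29 ✓.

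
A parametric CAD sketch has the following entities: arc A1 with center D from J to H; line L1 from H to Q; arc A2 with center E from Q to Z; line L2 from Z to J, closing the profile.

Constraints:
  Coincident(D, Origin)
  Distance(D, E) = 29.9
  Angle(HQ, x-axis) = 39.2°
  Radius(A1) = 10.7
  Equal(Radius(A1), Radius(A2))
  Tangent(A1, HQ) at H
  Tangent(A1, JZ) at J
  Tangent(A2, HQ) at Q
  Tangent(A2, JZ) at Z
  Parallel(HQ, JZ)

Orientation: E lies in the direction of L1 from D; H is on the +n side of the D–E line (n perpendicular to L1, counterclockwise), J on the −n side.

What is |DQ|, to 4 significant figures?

31.76

The slot axis is L1's direction at 39.2°, so u = (cos 39.2°, sin 39.2°) = (0.7749, 0.6320) and n = (−sin 39.2°, cos 39.2°) = (-0.6320, 0.7749). D is at the origin and E lies 29.9 along u from D, so E = 29.9·u = (23.17, 18.90). Tangency of A1 to both parallel lines with radius 10.7 puts H and J at D ± 10.7·n: H = (-6.763, 8.292), J = (6.763, -8.292). Equal radii place Q and Z the same way about E: Q = E + 10.7·n = (16.41, 27.19), Z = E − 10.7·n = (29.93, 10.61). Then |DQ| = |Q − D| = 31.76.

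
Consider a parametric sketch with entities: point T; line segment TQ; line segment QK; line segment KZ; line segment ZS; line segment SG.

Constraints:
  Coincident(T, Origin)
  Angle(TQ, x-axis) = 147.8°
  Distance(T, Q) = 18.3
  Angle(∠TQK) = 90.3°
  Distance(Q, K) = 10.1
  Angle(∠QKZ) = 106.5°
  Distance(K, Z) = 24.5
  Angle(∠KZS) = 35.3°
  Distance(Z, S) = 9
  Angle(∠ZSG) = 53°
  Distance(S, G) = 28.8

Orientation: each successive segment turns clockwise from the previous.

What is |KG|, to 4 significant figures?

29.68

T is at the origin; TQ runs at 147.8° with length 18.3, so Q = (-15.49, 9.752). ∠TQK = 90.3° gives QK at 58.10° from the x-axis; with |QK| = 10.1, K = (-10.15, 18.33). ∠QKZ = 106.5° gives KZ at -15.40° from the x-axis; with |KZ| = 24.5, Z = (13.47, 11.82). ∠KZS = 35.3° gives ZS at -160.1° from the x-axis; with |ZS| = 9.0, S = (5.010, 8.757). ∠ZSG = 53.0° gives SG at 72.90° from the x-axis; with |SG| = 28.8, G = (13.48, 36.28). Then |KG| = |G − K| = 29.68.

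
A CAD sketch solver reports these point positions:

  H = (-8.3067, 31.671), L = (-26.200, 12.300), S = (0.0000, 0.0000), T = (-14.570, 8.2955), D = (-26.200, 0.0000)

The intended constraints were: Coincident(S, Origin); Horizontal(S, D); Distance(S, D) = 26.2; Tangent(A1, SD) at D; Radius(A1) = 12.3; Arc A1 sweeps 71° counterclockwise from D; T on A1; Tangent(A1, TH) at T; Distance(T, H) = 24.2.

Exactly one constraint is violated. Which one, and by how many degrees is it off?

Tangent(A1, TH) at T — off by 4.00°.

S = (0.00, 0.00) ✓; S.y = 0.00, D.y = 0.00 ✓; |SD| = 26.20 ✓; ∠(LD, DS) = 90.00° ✓; |LD| = 12.30 ✓; bearing(L→T) − bearing(L→D) = 71.00° ✓; |LT| = 12.30 ✓; ∠(LT, TH) = 86.00° ✗; |TH| = 24.20 ✓.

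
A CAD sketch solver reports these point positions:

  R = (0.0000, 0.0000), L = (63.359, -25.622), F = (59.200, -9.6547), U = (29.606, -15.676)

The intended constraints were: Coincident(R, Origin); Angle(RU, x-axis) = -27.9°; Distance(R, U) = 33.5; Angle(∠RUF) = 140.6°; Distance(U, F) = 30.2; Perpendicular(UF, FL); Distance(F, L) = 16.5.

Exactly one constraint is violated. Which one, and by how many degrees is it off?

Perpendicular(UF, FL) — off by 3.10°.

R = (0.00, 0.00) ✓; RU at -27.90° ✓; |RU| = 33.50 ✓; ∠RUF = 140.6° ✓; |UF| = 30.20 ✓; ∠(UF, FL) = 86.90° ✗; |FL| = 16.50 ✓.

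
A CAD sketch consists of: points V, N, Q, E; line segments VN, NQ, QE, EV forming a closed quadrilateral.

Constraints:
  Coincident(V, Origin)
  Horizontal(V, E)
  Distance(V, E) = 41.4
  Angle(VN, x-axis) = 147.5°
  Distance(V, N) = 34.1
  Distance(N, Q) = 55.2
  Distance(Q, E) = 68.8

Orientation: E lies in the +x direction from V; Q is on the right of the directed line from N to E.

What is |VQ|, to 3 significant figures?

39.7

Checks: |NQ| = 55.20 ✓; |QE| = 68.80 ✓.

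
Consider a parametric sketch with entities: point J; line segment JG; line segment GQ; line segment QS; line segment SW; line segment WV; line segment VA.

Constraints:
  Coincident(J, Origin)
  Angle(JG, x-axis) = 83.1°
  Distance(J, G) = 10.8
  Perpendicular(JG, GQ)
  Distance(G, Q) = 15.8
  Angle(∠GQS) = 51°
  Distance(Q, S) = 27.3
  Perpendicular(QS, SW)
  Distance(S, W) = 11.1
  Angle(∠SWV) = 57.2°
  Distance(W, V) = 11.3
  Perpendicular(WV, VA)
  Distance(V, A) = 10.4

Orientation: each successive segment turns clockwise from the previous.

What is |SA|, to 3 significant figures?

5.39

J is at the origin; JG runs at 83.1° with length 10.8, so G = (1.30, 10.7). JG is perpendicular to GQ, so GQ runs at -6.90°; with |GQ| = 15.8, Q = (17.0, 8.82). ∠GQS = 51.0° gives QS at -136° from the x-axis; with |QS| = 27.3, S = (-2.62, -10.2). QS ⟂ SW, so SW runs at 134°; with |SW| = 11.1, W = (-10.3, -2.20). ∠SWV = 57.2° gives WV at 11.3° from the x-axis; with |WV| = 11.3, V = (0.735, 0.0106). WV is perpendicular to VA, so VA runs at -78.7°; with |VA| = 10.4, A = (2.77, -10.2). Then |SA| = |A − S| = 5.39.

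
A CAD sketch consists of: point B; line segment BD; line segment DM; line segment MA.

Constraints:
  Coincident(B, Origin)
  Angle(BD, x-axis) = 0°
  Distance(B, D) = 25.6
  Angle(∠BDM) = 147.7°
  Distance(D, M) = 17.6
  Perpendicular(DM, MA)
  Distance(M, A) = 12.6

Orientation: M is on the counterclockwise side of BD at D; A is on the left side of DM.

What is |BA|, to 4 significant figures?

39.25

B is at the origin; BD runs at 0.0° with length 25.6, so D = 25.6·(cos 0.0°, sin 0.0°) = (25.60, 0.000). ∠BDM = 147.7°, so DM runs at 0.0° + (180° − 147.7°) = 32.30° from the x-axis; with |DM| = 17.6, M = D + 17.6·(cos 32.30°, sin 32.30°) = (40.48, 9.405). The perpendicularity gives MA at right angles to DM; with |MA| = 12.6 on the left of DM, A = M + 12.6·(-0.5344, 0.8453) = (33.74, 20.05). Then |BA| = |A − B| = 39.25.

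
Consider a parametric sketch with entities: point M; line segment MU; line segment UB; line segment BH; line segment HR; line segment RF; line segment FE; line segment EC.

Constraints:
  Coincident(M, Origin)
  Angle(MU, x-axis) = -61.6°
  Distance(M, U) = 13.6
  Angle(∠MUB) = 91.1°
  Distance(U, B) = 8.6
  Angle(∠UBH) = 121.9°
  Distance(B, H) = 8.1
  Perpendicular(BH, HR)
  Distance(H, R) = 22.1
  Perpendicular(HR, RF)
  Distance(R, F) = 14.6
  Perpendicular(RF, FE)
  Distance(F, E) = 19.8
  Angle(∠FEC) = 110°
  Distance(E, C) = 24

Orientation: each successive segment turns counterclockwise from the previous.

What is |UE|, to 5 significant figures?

5.3698

M is at the origin; MU runs at -61.6° with length 13.6, so U = (6.4685, -11.963). ∠MUB = 91.1° gives UB at 27.300° from the x-axis; with |UB| = 8.6, B = (14.111, -8.0188). ∠UBH = 121.9° gives BH at 85.400° from the x-axis; with |BH| = 8.1, H = (14.760, 0.055074). BH ⟂ HR, so HR runs at 175.40°; with |HR| = 22.1, R = (-7.2686, 1.8275). HR is perpendicular to RF, so RF runs at -94.600°; with |RF| = 14.6, F = (-8.4395, -12.726). RF ⟂ FE, so FE runs at -4.6000°; with |FE| = 19.8, E = (11.297, -14.313). Then |UE| = |E − U| = 5.3698.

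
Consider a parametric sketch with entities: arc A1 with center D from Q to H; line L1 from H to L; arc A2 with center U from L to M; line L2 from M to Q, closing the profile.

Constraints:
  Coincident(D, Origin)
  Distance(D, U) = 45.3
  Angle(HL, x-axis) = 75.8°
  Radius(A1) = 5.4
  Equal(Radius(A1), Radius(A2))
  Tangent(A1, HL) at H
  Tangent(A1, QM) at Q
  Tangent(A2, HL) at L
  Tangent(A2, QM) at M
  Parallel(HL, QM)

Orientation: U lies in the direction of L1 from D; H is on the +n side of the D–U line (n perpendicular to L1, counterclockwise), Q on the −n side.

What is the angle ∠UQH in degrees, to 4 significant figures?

83.20°

The slot axis is L1's direction at 75.8°, so u = (cos 75.8°, sin 75.8°) = (0.2453, 0.9694) and n = (−sin 75.8°, cos 75.8°) = (-0.9694, 0.2453). D is at the origin and U lies 45.3 along u from D, so U = 45.3·u = (11.11, 43.92). Tangency of A1 to both parallel lines with radius 5.4 puts H and Q at D ± 5.4·n: H = (-5.235, 1.325), Q = (5.235, -1.325). Then cos ∠UQH = QU·QH / (|QU||QH|), giving 83.20°.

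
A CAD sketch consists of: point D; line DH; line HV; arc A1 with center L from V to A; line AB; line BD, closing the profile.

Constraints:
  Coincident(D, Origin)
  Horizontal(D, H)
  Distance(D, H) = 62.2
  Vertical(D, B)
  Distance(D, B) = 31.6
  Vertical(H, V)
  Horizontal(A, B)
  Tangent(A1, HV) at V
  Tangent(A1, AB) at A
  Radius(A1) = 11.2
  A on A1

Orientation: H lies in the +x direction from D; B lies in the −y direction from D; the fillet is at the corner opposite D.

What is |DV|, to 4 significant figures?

65.46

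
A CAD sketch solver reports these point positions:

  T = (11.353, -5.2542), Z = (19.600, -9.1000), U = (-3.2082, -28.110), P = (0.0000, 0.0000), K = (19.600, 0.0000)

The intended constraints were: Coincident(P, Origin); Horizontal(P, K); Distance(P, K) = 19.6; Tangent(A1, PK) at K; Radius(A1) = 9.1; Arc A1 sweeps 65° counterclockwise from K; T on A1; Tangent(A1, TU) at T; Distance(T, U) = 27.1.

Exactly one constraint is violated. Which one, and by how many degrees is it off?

Tangent(A1, TU) at T — off by 7.50°.

P = (0.00, 0.00) ✓; P.y = 0.00, K.y = 0.00 ✓; |PK| = 19.60 ✓; ∠(ZK, KP) = 90.00° ✓; |ZK| = 9.100 ✓; bearing(Z→T) − bearing(Z→K) = 65.00° ✓; |ZT| = 9.100 ✓; ∠(ZT, TU) = 97.50° ✗; |TU| = 27.10 ✓.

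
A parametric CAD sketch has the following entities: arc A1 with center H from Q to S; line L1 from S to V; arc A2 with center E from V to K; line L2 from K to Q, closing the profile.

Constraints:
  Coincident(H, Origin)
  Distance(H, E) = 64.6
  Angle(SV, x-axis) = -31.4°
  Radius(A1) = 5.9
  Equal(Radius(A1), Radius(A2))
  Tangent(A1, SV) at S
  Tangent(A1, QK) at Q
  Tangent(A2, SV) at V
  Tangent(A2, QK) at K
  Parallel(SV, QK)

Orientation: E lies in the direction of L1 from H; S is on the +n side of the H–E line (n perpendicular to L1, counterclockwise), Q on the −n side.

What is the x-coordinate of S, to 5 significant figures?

3.0740

The slot axis is L1's direction at -31.4°, so u = (cos -31.4°, sin -31.4°) = (0.85355, -0.52101) and n = (−sin -31.4°, cos -31.4°) = (0.52101, 0.85355). H is at the origin and E lies 64.6 along u from H, so E = 64.6·u = (55.139, -33.657). Tangency of A1 to both parallel lines with radius 5.9 puts S and Q at H ± 5.9·n: S = (3.0740, 5.0359), Q = (-3.0740, -5.0359). So S.x = 3.0740.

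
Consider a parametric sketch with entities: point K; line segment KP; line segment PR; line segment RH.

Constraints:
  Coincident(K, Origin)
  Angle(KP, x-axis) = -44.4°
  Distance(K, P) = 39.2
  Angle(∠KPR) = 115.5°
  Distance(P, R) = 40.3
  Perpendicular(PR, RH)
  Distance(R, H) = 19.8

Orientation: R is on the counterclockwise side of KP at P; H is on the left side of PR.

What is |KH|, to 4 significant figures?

59.26

∠KPR = 115.5°, so PR runs at -44.4° + (180° − 115.5°) = 20.10° from the x-axis; with |PR| = 40.3, R = P + 40.3·(cos 20.10°, sin 20.10°) = (65.85, -13.58). PR is perpendicular to RH; with |RH| = 19.8 on the left of PR, H = R + 19.8·(-0.3437, 0.9391) = (59.05, 5.017). Then |KH| = |H − K| = 59.26.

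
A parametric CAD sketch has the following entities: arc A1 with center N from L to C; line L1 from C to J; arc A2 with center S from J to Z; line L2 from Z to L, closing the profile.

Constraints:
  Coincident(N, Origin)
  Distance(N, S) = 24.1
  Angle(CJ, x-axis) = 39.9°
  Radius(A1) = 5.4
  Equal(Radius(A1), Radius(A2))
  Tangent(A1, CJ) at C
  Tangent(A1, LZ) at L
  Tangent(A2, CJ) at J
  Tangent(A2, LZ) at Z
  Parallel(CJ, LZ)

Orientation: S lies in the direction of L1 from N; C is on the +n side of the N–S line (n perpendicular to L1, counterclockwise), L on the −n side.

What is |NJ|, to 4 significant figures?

24.70

The slot axis is L1's direction at 39.9°, so u = (cos 39.9°, sin 39.9°) = (0.7672, 0.6414) and n = (−sin 39.9°, cos 39.9°) = (-0.6414, 0.7672). N is at the origin and S lies 24.1 along u from N, so S = 24.1·u = (18.49, 15.46). Tangency of A1 to both parallel lines with radius 5.4 puts C and L at N ± 5.4·n: C = (-3.464, 4.143), L = (3.464, -4.143). Equal radii place J and Z the same way about S: J = S + 5.4·n = (15.02, 19.60), Z = S − 5.4·n = (21.95, 11.32). Then |NJ| = |J − N| = 24.70.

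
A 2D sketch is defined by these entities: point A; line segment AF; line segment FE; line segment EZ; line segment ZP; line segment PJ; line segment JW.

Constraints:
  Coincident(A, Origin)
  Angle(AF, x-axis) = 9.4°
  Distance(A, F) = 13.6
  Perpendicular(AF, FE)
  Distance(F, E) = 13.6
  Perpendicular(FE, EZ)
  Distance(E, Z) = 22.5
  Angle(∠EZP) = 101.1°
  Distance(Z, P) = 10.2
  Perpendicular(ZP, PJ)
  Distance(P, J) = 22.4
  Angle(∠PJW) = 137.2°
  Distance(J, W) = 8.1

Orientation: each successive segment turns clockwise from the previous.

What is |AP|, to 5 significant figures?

11.442

FE ⟂ EZ, so EZ runs at -170.60°; with |EZ| = 22.5, Z = (-6.5593, -14.871). ∠EZP = 101.1° gives ZP at 110.50° from the x-axis; with |ZP| = 10.2, P = (-10.131, -5.3169). Then |AP| = |P − A| = 11.442.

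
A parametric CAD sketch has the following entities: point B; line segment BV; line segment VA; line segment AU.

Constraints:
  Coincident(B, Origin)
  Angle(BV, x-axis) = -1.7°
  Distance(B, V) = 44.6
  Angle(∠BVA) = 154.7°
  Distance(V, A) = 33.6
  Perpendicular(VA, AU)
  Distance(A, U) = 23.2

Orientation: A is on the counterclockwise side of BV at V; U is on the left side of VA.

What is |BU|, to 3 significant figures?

74.0

∠BVA = 154.7°, so VA runs at -1.7° + (180° − 154.7°) = 23.6° from the x-axis; with |VA| = 33.6, A = V + 33.6·(cos 23.6°, sin 23.6°) = (75.4, 12.1). The perpendicularity gives AU at right angles to VA; with |AU| = 23.2 on the left of VA, U = A + 23.2·(-0.400, 0.916) = (66.1, 33.4). Then |BU| = |U − B| = 74.0.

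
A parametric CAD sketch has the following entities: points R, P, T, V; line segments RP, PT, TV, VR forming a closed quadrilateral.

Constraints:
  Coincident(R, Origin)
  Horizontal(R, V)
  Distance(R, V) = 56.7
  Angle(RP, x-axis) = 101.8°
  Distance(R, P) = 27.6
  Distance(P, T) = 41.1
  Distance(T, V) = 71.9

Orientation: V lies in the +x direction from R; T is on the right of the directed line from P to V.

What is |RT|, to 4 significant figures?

19.24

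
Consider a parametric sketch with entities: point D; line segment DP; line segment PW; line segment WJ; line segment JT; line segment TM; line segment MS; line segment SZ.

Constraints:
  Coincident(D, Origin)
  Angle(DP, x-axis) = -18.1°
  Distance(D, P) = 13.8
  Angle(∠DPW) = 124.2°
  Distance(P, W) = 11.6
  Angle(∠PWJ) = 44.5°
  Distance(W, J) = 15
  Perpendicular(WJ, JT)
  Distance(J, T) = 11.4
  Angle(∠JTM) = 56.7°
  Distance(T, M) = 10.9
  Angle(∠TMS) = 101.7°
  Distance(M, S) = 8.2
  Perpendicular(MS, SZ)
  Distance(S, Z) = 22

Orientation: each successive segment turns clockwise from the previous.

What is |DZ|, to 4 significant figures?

7.571

D is at the origin; DP runs at -18.1° with length 13.8, so P = (13.12, -4.287). ∠DPW = 124.2° gives PW at -73.90° from the x-axis; with |PW| = 11.6, W = (16.33, -15.43). ∠PWJ = 44.5° gives WJ at 150.6° from the x-axis; with |WJ| = 15.0, J = (3.266, -8.069). The perpendicularity gives JT at right angles to WJ, so JT runs at 60.60°; with |JT| = 11.4, T = (8.862, 1.863). ∠JTM = 56.7° gives TM at -62.70° from the x-axis; with |TM| = 10.9, M = (13.86, -7.823). ∠TMS = 101.7° gives MS at -141.0° from the x-axis; with |MS| = 8.2, S = (7.489, -12.98). MS is perpendicular to SZ, so SZ runs at 129.0°; with |SZ| = 22.0, Z = (-6.356, 4.114). Then |DZ| = |Z − D| = 7.571.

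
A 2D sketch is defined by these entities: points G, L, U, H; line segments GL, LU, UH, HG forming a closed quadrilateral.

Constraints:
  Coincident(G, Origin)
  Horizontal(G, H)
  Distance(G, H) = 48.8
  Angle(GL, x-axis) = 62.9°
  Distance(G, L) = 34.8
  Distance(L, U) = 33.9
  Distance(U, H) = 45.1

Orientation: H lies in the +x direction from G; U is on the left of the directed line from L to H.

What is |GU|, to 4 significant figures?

64.88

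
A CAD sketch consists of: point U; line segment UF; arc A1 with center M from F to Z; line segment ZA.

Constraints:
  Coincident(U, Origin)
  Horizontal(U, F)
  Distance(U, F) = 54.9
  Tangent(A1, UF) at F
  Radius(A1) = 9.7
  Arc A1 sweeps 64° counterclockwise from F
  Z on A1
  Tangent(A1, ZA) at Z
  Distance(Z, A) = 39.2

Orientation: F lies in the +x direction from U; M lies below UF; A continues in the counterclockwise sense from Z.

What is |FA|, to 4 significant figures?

48.23

U is at the origin; UF is horizontal with |UF| = 54.9 and F on the +x side, so F = (54.90, 0.000). The tangent condition forces MF to be normal to UF, so M = F + (0, -9.7) = (54.90, -9.700). On A1, F sits at bearing 90° from M; a 64° counterclockwise sweep puts Z at bearing 154°, so Z = M + 9.7·(cos 154°, sin 154°) = (46.18, -5.448). Since A1 is tangent to ZA there, MZ ⟂ ZA, so ZA runs along (−sin 154°, cos 154°); with |ZA| = 39.2, A = (29.00, -40.68). Then |FA| = |A − F| = 48.23.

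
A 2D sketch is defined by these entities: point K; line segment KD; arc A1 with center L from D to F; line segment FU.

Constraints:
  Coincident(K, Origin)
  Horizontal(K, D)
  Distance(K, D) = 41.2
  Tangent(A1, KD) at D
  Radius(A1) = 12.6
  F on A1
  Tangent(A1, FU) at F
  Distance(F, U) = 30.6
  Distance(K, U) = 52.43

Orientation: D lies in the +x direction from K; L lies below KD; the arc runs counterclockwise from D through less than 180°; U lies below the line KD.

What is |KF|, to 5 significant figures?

31.372

Checks: |LF| = 12.60 ✓; ∠(LF, FU) = 90.00° ✓; |FU| = 30.60 ✓; |KU| = 52.43 ✓.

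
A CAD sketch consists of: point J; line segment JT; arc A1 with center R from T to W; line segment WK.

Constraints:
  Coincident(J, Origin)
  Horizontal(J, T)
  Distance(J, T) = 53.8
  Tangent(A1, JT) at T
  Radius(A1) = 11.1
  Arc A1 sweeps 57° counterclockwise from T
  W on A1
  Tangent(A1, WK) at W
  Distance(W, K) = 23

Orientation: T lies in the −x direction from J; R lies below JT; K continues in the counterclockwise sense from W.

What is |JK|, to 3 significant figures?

79.5

On A1, T sits at bearing 90° from R; a 57° counterclockwise sweep puts W at bearing 147°, so W = R + 11.1·(cos 147°, sin 147°) = (-63.1, -5.05). A1 meets WK tangentially, so RW is at right angles to WK, so WK runs along (−sin 147°, cos 147°); with |WK| = 23.0, K = (-75.6, -24.3). Then |JK| = |K − J| = 79.5.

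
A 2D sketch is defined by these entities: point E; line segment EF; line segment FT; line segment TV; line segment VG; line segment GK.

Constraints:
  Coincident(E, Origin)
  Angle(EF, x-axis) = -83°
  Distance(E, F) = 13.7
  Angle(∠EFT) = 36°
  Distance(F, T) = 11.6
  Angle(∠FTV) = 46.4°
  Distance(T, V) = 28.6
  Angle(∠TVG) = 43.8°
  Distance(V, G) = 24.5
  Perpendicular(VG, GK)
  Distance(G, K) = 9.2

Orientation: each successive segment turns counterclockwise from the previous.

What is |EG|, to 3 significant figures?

22.6

∠FTV = 46.4° gives TV at -165° from the x-axis; with |TV| = 28.6, V = (-20.4, -10.7). ∠TVG = 43.8° gives VG at -29.2° from the x-axis; with |VG| = 24.5, G = (1.00, -22.6). Then |EG| = |G − E| = 22.6.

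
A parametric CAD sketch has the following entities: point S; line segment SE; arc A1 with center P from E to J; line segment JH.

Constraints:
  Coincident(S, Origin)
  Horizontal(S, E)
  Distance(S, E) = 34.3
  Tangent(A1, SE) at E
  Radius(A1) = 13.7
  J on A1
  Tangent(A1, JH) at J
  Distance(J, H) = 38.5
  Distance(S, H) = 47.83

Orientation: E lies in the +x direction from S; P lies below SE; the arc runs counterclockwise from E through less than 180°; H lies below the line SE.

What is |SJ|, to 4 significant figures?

23.33

Checks: S.y = 0.00, E.y = 0.00 ✓; |PJ| = 13.70 ✓; ∠(PJ, JH) = 90.00° ✓; |JH| = 38.50 ✓; |SH| = 47.83 ✓.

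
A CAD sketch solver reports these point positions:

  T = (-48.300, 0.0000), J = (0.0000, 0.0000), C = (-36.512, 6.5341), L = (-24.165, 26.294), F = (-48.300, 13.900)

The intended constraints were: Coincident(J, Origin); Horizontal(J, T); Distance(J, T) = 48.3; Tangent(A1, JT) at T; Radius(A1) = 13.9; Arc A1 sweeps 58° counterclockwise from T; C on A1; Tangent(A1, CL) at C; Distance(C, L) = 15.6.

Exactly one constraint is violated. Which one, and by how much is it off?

Distance(C, L) = 15.6 — off by 7.70.

J = (0.00, 0.00) ✓; J.y = 0.00, T.y = 0.00 ✓; |JT| = 48.30 ✓; ∠(FT, TJ) = 90.00° ✓; |FT| = 13.90 ✓; bearing(F→C) − bearing(F→T) = 58.00° ✓; |FC| = 13.90 ✓; ∠(FC, CL) = 90.00° ✓; |CL| = 23.30 ✗.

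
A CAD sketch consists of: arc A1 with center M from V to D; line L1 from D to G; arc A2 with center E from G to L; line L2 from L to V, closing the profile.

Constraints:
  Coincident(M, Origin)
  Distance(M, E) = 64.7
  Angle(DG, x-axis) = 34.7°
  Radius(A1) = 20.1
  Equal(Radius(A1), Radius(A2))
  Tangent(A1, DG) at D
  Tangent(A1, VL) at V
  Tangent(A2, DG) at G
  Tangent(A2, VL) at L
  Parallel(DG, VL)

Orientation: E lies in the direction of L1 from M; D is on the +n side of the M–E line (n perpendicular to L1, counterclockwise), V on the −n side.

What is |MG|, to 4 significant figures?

67.75

The slot axis is L1's direction at 34.7°, so u = (cos 34.7°, sin 34.7°) = (0.8221, 0.5693) and n = (−sin 34.7°, cos 34.7°) = (-0.5693, 0.8221). M is at the origin and E lies 64.7 along u from M, so E = 64.7·u = (53.19, 36.83). Tangency of A1 to both parallel lines with radius 20.1 puts D and V at M ± 20.1·n: D = (-11.44, 16.53), V = (11.44, -16.53). Equal radii place G and L the same way about E: G = E + 20.1·n = (41.75, 53.36), L = E − 20.1·n = (64.64, 20.31). Then |MG| = |G − M| = 67.75.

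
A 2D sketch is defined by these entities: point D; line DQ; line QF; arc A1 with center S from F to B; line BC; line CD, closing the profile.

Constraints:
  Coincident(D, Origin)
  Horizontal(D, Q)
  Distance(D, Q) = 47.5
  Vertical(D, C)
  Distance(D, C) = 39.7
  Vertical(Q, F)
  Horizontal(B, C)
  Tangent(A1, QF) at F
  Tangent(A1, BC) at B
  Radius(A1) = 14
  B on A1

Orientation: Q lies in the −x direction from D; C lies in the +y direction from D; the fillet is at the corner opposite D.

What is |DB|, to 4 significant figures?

51.95

D is at the origin; D and Q share the same y with |DQ| = 47.5 and Q on the −x side, so Q = (-47.50, 0.000). DC is vertical with |DC| = 39.7 and C on the +y side, so C = (0.000, 39.70). The virtual corner opposite D is at (-47.50, 39.70). A1 meets QF tangentially, so SF is at right angles to QF and the tangent condition forces SB to be normal to BC, with radius 14.0, so the center S sits 14.0 in from both sides at S = (-33.50, 25.70). That places the tangent points at F = (-47.50, 25.70) on QF and B = (-33.50, 39.70) on BC. Then |DB| = |B − D| = 51.95.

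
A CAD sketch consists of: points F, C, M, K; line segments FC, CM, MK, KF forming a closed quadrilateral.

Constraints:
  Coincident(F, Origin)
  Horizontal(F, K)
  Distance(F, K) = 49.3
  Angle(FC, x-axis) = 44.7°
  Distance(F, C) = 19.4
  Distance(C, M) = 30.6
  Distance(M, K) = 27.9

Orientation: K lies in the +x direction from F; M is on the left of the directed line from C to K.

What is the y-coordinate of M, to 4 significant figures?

26.77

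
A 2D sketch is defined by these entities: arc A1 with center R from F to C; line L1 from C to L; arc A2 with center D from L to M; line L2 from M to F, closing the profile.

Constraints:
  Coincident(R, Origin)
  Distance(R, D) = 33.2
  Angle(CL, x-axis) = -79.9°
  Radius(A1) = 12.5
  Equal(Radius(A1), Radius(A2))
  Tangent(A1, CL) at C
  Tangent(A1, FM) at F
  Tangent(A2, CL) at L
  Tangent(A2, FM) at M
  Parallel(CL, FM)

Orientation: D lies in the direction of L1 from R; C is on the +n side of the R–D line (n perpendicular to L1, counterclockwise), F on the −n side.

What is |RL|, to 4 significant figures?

35.48

Tangency of A1 to both parallel lines with radius 12.5 puts C and F at R ± 12.5·n: C = (12.31, 2.192), F = (-12.31, -2.192). Equal radii place L and M the same way about D: L = D + 12.5·n = (18.13, -30.49), M = D − 12.5·n = (-6.484, -34.88). Then |RL| = |L − R| = 35.48.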